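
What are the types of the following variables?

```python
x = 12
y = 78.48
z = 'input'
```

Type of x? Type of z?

x is int; z is str

int, str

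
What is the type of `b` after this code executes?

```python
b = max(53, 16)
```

max() of ints returns int

int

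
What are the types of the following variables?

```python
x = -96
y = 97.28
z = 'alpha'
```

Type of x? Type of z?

x is int; z is str

int, str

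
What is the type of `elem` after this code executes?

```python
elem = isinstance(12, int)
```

isinstance() returns bool

bool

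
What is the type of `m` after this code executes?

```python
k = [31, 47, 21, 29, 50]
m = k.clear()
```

list.clear() returns None

NoneType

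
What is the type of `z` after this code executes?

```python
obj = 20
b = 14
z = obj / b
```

int / int always returns float in Python 3 (20 / 14 = 1.42857)

float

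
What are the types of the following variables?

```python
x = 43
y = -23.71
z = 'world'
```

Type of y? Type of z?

y is float; z is str

float, str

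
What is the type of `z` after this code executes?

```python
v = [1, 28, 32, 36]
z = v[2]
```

Indexing a list of ints returns int (v[2] = 32)

int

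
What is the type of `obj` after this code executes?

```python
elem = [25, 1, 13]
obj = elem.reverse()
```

list.reverse() returns None

NoneType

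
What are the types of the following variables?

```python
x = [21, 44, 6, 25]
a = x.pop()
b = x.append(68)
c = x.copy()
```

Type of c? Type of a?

list.copy() returns list; list.pop() returns the element (int)

list, int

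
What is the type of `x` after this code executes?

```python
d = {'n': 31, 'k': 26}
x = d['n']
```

Accessing dict[str, int] with key 'n' returns int value 31

int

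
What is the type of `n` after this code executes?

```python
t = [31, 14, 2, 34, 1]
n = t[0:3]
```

Slicing a list always returns a list

list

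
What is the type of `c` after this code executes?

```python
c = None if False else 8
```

Ternary: condition is False, else branch (8) taken → int

int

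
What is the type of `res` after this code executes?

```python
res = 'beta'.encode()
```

str.encode() returns bytes

bytes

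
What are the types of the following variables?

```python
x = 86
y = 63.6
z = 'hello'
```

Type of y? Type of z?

y is float; z is str

float, str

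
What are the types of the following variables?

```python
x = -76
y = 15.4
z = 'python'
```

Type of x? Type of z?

x is int; z is str

int, str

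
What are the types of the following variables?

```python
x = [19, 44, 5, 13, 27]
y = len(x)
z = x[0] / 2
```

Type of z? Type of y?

int / int returns float; len() returns int

float, int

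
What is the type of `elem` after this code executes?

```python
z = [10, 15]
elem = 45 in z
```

'in' operator returns bool

bool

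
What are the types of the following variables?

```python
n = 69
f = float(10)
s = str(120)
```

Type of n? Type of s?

n is int; s is str

int, str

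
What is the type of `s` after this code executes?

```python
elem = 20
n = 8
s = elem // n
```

int // int returns int (20 // 8 = 2)

int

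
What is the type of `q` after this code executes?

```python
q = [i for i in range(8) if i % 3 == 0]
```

A list comprehension [...] produces a list

list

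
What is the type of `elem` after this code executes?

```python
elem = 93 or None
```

'or' returns first truthy value (93, int)

int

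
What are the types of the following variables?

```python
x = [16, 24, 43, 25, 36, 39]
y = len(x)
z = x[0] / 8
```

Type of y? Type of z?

len() returns int; int / int returns float

int, float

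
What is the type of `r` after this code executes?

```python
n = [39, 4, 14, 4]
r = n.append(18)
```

list.append() returns None (mutates in place)

NoneType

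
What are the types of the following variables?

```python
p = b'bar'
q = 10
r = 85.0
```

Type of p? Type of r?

p is bytes; r is float

bytes, float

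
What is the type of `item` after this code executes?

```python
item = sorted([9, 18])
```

sorted() always returns list

list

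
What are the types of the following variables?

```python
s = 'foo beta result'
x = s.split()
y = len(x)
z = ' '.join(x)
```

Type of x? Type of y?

str.split() returns list; len() returns int

list, int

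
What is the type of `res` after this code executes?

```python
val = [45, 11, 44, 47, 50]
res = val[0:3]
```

Slicing a list always returns a list

list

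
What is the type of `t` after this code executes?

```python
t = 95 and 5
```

'and' returns the last value when all truthy (5, which is int)

int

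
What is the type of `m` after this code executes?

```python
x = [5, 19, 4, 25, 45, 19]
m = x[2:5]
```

Slicing a list always returns a list

list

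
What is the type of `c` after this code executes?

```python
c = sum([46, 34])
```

sum() of ints returns int

int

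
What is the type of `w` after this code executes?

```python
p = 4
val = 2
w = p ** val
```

int ** positive int returns int (4 ** 2 = 16)

int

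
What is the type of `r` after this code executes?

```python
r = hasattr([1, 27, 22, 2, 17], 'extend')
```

hasattr() returns bool

bool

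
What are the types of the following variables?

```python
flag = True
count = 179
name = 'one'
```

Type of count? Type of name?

count is int; name is str

int, str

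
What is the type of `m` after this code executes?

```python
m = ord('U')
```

ord() returns int (Unicode code point)

int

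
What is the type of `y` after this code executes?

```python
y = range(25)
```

range() returns a range object

range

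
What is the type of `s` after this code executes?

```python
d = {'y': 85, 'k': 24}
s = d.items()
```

dict.items() returns a dict_items view

dict_items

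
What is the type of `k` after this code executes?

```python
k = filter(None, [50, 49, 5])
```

filter() returns a filter iterator object

filter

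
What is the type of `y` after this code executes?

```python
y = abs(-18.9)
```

abs() of float returns float

float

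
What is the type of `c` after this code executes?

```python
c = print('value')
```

print() returns None

NoneType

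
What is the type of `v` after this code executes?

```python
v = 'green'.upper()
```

str.upper() returns str

str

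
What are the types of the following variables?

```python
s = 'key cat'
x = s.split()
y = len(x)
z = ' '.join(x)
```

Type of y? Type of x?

len() returns int; str.split() returns list

int, list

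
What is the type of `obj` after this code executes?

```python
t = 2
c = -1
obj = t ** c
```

int ** negative int returns float

float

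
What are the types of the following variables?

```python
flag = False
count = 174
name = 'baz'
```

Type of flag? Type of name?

flag is bool; name is str

bool, str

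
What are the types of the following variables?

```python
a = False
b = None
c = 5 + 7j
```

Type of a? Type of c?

a is bool; c is complex

bool, complex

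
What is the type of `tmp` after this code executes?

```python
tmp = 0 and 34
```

'and' returns the first falsy value (0, which is int)

int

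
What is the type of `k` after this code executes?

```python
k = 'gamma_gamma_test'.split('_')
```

str.split() returns list

list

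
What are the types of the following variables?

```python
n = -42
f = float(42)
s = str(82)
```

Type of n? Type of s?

n is int; s is str

int, str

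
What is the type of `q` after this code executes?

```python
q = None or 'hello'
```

'or' with None returns the other value ('hello', str)

str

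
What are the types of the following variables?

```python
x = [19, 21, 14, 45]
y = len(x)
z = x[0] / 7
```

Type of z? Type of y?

int / int returns float; len() returns int

float, int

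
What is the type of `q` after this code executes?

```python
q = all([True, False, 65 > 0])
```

all() returns bool

bool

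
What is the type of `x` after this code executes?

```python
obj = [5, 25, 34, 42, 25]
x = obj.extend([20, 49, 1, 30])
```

list.extend() returns None

NoneType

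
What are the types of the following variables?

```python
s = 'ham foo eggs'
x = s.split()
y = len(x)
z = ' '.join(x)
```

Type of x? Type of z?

str.split() returns list; str.join() returns str

list, str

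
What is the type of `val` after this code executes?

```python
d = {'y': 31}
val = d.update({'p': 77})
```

dict.update() returns None

NoneType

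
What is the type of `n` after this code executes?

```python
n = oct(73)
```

oct() returns str representation

str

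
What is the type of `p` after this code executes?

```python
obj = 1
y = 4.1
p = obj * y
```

int * float returns float (1 * 4.1 = 4.1)

float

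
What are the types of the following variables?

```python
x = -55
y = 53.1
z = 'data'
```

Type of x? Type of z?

x is int; z is str

int, str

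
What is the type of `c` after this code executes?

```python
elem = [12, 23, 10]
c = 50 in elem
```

'in' operator returns bool

bool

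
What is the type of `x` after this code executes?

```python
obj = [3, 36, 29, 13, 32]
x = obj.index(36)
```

list.index() returns int

int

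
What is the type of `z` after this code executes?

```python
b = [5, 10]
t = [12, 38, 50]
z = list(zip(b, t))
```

list(zip(...)) returns a list of tuples

list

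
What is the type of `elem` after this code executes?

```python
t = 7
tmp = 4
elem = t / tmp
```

int / int always returns float in Python 3 (7 / 4 = 1.75)

float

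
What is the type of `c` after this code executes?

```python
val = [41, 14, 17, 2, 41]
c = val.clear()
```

list.clear() returns None

NoneType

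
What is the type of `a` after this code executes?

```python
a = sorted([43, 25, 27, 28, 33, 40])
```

sorted() always returns list

list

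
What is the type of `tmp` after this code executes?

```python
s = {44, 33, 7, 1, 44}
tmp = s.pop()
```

Popping from a set of ints returns int

int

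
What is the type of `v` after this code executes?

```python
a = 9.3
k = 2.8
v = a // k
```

float // float returns float (floor division preserves float type)

float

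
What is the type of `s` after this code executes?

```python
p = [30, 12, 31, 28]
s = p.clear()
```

list.clear() returns None

NoneType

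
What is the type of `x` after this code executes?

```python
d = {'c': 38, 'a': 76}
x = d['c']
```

Accessing dict[str, int] with key 'c' returns int value 38

int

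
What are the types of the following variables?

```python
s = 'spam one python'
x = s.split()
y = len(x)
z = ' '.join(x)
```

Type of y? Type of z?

len() returns int; str.join() returns str

int, str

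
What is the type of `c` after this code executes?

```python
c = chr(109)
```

chr() returns str (single character)

str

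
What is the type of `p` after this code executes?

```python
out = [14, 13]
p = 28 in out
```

'in' operator returns bool

bool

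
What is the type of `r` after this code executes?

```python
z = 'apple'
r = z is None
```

'is' comparison returns bool

bool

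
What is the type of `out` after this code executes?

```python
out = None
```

None has type NoneType

NoneType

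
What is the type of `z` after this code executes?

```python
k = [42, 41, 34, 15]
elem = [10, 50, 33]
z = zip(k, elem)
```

zip() returns a zip iterator object

zip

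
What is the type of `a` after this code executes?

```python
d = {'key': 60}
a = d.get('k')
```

dict.get() returns None when key 'k' is not found and no default given

NoneType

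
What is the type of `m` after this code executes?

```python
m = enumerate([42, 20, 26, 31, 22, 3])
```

enumerate() returns an enumerate iterator object

enumerate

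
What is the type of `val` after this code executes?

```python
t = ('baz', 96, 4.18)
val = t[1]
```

Index 1 of tuple is 96 which is int

int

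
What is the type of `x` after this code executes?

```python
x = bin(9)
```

bin() returns str representation

str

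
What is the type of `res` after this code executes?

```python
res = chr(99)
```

chr() returns str (single character)

str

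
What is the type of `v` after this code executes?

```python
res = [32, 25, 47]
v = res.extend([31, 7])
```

list.extend() returns None

NoneType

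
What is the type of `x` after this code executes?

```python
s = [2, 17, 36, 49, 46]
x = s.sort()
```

list.sort() returns None (sorts in place)

NoneType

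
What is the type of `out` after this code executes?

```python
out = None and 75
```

'and' returns first falsy value (None)

NoneType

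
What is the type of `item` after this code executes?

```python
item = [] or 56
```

'or' returns first truthy value (56, which is int)

int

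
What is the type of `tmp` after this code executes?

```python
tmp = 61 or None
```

'or' returns first truthy value (61, int)

int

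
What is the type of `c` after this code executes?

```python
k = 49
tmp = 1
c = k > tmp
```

Comparison operators return bool

bool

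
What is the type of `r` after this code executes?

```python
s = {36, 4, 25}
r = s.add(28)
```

set.add() returns None (mutates in place)

NoneType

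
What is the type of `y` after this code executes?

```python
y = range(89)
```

range() returns a range object

range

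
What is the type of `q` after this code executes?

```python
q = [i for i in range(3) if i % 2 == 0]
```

A list comprehension [...] produces a list

list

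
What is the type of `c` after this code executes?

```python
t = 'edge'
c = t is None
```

'is' comparison returns bool

bool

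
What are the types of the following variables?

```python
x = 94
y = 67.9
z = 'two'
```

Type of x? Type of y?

x is int; y is float

int, float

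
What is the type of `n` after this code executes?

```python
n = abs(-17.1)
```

abs() of float returns float

float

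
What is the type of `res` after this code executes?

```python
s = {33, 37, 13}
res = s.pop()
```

Popping from a set of ints returns int

int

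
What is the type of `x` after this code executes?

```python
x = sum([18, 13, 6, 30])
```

sum() of ints returns int

int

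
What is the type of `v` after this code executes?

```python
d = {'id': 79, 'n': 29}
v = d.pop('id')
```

dict.pop() returns the value (int)

int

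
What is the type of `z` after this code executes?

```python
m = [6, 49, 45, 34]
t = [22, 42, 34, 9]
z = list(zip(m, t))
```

list(zip(...)) returns a list of tuples

list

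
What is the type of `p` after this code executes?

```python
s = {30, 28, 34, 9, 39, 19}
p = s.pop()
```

Popping from a set of ints returns int

int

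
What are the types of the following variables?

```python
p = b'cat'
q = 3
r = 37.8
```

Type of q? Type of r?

q is int; r is float

int, float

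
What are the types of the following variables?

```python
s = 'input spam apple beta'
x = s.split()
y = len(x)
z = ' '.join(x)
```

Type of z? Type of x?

str.join() returns str; str.split() returns list

str, list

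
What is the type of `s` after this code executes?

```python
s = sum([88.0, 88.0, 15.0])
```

sum() of floats returns float

float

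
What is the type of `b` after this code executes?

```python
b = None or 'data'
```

'or' with None returns the other value ('data', str)

str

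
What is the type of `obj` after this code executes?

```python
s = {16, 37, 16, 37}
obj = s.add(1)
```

set.add() returns None (mutates in place)

NoneType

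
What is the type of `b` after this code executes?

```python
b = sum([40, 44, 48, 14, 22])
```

sum() of ints returns int

int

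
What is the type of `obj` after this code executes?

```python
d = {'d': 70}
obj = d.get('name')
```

dict.get() returns None when key 'name' is not found and no default given

NoneType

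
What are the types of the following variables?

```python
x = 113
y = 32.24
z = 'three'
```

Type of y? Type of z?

y is float; z is str

float, str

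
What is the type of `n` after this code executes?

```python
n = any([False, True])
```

any() returns bool

bool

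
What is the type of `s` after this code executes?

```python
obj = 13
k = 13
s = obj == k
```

Equality comparison returns bool

bool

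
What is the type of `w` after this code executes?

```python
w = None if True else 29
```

Ternary: condition is True, if branch (None) taken → NoneType

NoneType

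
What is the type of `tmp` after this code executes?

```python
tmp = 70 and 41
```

'and' returns the last value when all truthy (41, which is int)

int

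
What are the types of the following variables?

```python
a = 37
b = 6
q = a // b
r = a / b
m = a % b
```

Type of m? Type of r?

int % int returns int; int / int returns float

int, float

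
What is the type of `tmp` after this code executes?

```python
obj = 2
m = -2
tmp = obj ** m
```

int ** negative int returns float

float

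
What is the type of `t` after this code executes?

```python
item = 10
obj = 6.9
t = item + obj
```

int + float returns float (10 + 6.9 = 16.9)

float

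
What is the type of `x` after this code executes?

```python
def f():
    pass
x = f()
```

A function with no return statement returns None

NoneType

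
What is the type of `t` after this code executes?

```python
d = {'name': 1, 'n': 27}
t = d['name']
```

Accessing dict[str, int] with key 'name' returns int value 1

int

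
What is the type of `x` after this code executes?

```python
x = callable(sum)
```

callable() returns bool

bool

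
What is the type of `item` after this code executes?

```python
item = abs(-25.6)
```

abs() of float returns float

float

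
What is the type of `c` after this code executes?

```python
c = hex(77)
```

hex() returns str representation

str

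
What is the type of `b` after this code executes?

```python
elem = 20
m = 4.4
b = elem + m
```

int + float returns float (20 + 4.4 = 24.4)

float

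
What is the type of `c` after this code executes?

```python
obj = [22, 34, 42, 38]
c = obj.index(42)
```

list.index() returns int

int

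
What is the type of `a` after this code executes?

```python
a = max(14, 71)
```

max() of ints returns int

int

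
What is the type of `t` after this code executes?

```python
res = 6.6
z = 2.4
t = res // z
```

float // float returns float (floor division preserves float type)

float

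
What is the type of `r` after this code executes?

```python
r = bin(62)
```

bin() returns str representation

str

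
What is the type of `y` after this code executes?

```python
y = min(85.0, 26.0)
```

min() of floats returns float

float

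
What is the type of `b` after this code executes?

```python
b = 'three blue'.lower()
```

str.lower() returns str

str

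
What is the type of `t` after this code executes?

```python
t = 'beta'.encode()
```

str.encode() returns bytes

bytes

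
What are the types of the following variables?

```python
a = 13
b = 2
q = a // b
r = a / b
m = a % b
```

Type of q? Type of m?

int // int returns int; int % int returns int

int, int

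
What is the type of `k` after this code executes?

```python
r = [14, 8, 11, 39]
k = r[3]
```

Indexing a list of ints returns int (r[3] = 39)

int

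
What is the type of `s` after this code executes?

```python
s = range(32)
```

range() returns a range object

range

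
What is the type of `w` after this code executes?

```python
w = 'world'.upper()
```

str.upper() returns str

str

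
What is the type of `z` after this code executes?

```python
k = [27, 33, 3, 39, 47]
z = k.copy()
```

list.copy() returns list

list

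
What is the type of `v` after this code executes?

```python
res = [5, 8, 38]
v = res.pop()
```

list.pop() returns the popped element (int here)

int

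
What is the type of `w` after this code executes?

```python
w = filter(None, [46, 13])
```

filter() returns a filter iterator object

filter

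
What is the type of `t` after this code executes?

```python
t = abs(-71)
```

abs() of int returns int

int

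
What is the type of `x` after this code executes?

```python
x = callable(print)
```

callable() returns bool

bool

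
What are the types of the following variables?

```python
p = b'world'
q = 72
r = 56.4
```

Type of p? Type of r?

p is bytes; r is float

bytes, float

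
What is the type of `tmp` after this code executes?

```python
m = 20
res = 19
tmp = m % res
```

int % int returns int (20 % 19 = 1)

int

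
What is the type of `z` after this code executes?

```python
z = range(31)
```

range() returns a range object

range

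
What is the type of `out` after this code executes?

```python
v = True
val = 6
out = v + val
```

bool + int returns int (True is 1, so 1 + 6 = 7)

int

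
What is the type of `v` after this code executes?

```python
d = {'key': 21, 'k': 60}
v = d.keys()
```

.keys() returns a dict_keys view object

dict_keys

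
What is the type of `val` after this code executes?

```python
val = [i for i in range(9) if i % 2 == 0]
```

A list comprehension [...] produces a list

list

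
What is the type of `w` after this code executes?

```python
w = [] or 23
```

'or' returns first truthy value (23, which is int)

int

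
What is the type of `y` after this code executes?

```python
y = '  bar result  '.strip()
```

str.strip() returns str

str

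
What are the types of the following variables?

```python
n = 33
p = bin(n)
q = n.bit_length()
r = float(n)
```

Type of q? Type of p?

int.bit_length() returns int; bin() returns str

int, str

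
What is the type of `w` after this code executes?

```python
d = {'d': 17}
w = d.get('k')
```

dict.get() returns None when key 'k' is not found and no default given

NoneType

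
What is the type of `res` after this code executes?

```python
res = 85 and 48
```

'and' returns the last value when all truthy (48, which is int)

int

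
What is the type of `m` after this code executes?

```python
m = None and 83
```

'and' returns first falsy value (None)

NoneType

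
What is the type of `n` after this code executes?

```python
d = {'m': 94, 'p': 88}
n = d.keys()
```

.keys() returns a dict_keys view object

dict_keys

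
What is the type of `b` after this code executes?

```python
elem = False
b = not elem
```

'not' always returns bool

bool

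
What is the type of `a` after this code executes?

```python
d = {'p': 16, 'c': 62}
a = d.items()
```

dict.items() returns a dict_items view

dict_items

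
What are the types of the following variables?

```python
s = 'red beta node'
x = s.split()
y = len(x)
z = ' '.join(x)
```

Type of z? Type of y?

str.join() returns str; len() returns int

str, int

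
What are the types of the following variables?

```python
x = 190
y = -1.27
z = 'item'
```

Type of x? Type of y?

x is int; y is float

int, float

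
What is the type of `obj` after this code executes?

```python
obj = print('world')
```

print() returns None

NoneType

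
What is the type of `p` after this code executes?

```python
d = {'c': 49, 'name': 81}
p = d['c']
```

Accessing dict[str, int] with key 'c' returns int value 49

int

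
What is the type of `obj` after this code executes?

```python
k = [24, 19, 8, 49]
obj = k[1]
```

Indexing a list of ints returns int (k[1] = 19)

int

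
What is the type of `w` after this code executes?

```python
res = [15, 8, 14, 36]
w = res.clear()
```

list.clear() returns None

NoneType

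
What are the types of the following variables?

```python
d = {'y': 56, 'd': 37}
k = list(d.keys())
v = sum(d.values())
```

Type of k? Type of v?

list(...) returns list; sum of int values returns int

list, int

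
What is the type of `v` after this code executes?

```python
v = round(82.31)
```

round() with no ndigits arg returns int

int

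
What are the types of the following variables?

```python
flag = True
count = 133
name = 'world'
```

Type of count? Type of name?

count is int; name is str

int, str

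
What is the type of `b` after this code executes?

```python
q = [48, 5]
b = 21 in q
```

'in' operator returns bool

bool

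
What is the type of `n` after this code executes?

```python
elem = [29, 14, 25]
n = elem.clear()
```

list.clear() returns None

NoneType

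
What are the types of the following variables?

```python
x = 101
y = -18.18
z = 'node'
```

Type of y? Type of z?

y is float; z is str

float, str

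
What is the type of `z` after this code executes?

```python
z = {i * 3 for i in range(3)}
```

A set comprehension {expr for x in iterable} produces a set

set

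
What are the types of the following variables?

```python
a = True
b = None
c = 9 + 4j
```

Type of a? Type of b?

a is bool; b is NoneType

bool, NoneType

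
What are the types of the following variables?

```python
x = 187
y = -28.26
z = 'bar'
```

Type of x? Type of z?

x is int; z is str

int, str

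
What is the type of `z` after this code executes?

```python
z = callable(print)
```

callable() returns bool

bool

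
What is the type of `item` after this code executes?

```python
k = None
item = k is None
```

'is' comparison returns bool

bool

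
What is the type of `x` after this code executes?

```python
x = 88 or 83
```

'or' returns the first truthy value (88, which is int)

int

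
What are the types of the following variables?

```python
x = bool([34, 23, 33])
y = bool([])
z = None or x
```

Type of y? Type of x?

bool() returns bool; bool() returns bool

bool, bool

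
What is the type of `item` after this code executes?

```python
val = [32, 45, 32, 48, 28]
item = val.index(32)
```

list.index() returns int

int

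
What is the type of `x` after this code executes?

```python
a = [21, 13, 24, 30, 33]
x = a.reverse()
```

list.reverse() returns None

NoneType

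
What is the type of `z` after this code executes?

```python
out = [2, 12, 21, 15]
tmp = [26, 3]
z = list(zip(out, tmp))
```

list(zip(...)) returns a list of tuples

list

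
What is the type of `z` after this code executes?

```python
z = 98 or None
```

'or' returns first truthy value (98, int)

int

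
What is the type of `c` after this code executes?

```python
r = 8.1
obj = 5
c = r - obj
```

float - int returns float (8.1 - 5 = 3.1)

float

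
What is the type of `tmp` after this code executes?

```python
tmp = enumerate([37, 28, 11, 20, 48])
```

enumerate() returns an enumerate iterator object

enumerate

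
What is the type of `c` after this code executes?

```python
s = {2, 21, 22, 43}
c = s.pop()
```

Popping from a set of ints returns int

int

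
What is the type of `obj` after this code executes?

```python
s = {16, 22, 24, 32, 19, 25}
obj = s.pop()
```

Popping from a set of ints returns int

int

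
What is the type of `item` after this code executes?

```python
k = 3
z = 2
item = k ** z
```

int ** positive int returns int (3 ** 2 = 9)

int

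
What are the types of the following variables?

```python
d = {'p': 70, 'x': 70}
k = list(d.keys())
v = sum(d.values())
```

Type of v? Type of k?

sum of int values returns int; list(...) returns list

int, list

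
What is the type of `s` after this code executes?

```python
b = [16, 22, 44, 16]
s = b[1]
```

Indexing a list of ints returns int (b[1] = 22)

int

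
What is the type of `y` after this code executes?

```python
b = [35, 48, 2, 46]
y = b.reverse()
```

list.reverse() returns None

NoneType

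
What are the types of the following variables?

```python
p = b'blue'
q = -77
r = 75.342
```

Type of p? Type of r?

p is bytes; r is float

bytes, float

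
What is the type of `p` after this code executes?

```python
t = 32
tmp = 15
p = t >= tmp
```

Comparison operators return bool

bool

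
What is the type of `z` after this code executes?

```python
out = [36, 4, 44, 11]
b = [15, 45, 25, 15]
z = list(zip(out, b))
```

list(zip(...)) returns a list of tuples

list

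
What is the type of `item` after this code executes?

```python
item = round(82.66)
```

round() with no ndigits arg returns int

int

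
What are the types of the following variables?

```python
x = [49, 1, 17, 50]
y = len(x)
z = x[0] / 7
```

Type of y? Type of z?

len() returns int; int / int returns float

int, float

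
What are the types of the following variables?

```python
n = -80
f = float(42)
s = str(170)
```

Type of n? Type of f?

n is int; f is float

int, float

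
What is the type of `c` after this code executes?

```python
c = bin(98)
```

bin() returns str representation

str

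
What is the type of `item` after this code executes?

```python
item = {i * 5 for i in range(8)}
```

A set comprehension {expr for x in iterable} produces a set

set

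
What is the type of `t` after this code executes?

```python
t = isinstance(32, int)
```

isinstance() returns bool

bool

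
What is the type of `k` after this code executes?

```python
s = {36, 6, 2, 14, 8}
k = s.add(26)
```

set.add() returns None (mutates in place)

NoneType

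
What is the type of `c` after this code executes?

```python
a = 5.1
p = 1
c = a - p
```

float - int returns float (5.1 - 1 = 4.1)

float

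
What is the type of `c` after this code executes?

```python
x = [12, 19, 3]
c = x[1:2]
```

Slicing a list always returns a list

list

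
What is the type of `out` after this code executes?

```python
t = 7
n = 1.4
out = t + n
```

int + float returns float (7 + 1.4 = 8.4)

float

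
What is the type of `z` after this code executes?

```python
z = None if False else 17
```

Ternary: condition is False, else branch (17) taken → int

int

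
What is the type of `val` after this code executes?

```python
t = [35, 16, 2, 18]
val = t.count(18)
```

list.count() returns int

int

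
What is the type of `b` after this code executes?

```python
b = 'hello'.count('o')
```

str.count() returns int

int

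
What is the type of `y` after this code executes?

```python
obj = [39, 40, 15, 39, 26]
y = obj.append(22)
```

list.append() returns None (mutates in place)

NoneType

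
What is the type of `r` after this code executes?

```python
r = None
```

None has type NoneType

NoneType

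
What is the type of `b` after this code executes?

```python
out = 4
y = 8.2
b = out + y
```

int + float returns float (4 + 8.2 = 12.2)

float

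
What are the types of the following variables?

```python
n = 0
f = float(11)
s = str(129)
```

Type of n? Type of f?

n is int; f is float

int, float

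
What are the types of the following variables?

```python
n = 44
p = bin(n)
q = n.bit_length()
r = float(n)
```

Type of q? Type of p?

int.bit_length() returns int; bin() returns str

int, str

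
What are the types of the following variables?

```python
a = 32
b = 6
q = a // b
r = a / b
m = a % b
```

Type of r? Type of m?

int / int returns float; int % int returns int

float, int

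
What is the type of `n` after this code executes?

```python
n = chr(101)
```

chr() returns str (single character)

str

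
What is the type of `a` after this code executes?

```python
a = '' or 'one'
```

'or' returns first truthy value ('one', which is str)

str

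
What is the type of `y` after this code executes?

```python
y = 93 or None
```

'or' returns first truthy value (93, int)

int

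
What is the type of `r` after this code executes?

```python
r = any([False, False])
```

any() returns bool

bool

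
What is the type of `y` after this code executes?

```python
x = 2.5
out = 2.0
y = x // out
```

float // float returns float (floor division preserves float type)

float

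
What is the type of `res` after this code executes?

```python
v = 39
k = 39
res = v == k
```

Equality comparison returns bool

bool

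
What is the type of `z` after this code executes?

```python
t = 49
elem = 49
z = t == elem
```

Equality comparison returns bool

bool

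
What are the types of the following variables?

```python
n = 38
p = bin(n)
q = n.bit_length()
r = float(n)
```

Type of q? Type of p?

int.bit_length() returns int; bin() returns str

int, str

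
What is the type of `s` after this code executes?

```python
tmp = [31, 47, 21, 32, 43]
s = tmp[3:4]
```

Slicing a list always returns a list

list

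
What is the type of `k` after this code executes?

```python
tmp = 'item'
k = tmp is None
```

'is' comparison returns bool

bool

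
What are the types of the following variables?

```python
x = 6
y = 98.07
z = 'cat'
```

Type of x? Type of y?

x is int; y is float

int, float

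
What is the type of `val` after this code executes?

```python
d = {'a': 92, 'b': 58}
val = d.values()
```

.values() returns a dict_values view object

dict_values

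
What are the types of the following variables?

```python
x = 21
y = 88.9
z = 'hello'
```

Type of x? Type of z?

x is int; z is str

int, str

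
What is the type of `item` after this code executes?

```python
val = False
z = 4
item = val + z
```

bool + int returns int (False is 0, so 0 + 4 = 4)

int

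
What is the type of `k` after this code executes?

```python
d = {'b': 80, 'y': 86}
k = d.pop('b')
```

dict.pop() returns the value (int)

int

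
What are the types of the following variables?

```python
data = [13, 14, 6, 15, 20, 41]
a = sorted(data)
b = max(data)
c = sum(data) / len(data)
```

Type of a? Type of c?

sorted() returns list; int / int returns float

list, float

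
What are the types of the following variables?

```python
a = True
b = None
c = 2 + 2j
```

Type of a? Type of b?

a is bool; b is NoneType

bool, NoneType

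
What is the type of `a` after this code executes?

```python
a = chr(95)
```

chr() returns str (single character)

str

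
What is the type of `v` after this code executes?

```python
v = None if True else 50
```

Ternary: condition is True, if branch (None) taken → NoneType

NoneType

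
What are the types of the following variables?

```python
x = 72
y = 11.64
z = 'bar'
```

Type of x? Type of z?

x is int; z is str

int, str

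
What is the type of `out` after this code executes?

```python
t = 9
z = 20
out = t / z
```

int / int always returns float in Python 3 (9 / 20 = 0.45)

float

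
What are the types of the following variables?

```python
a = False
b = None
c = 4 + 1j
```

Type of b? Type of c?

b is NoneType; c is complex

NoneType, complex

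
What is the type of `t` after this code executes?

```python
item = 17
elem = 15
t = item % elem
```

int % int returns int (17 % 15 = 2)

int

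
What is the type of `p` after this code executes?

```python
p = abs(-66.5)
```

abs() of float returns float

float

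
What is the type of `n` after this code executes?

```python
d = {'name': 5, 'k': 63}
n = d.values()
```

.values() returns a dict_values view object

dict_values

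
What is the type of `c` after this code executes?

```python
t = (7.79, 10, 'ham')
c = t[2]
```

Index 2 of tuple is 'ham' which is str

str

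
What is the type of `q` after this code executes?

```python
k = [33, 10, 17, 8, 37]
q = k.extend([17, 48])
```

list.extend() returns None

NoneType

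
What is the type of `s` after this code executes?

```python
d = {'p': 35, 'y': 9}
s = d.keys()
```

.keys() returns a dict_keys view object

dict_keys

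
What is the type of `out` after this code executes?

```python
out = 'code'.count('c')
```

str.count() returns int

int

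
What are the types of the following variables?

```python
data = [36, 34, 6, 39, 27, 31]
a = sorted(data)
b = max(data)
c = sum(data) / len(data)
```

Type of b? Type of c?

max of ints returns int; int / int returns float

int, float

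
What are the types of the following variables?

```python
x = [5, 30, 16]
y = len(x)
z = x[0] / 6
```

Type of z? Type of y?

int / int returns float; len() returns int

float, int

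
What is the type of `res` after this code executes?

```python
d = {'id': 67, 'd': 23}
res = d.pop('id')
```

dict.pop() returns the value (int)

int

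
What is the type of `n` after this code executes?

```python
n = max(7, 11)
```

max() of ints returns int

int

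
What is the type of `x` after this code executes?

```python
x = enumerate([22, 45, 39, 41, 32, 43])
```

enumerate() returns an enumerate iterator object

enumerate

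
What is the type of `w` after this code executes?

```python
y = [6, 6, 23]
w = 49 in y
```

'in' operator returns bool

bool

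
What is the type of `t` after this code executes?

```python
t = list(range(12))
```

list(range(...)) returns list

list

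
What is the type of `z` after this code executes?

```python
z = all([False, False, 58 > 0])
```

all() returns bool

bool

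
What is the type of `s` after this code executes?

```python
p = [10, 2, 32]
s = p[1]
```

Indexing a list of ints returns int (p[1] = 2)

int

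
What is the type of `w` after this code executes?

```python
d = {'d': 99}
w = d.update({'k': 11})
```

dict.update() returns None

NoneType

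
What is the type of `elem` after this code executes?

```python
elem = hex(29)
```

hex() returns str representation

str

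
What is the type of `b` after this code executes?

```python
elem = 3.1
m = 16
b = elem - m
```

float - int returns float (3.1 - 16 = -12.9)

float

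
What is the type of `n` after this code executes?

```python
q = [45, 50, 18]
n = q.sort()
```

list.sort() returns None (sorts in place)

NoneType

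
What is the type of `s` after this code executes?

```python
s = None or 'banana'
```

'or' with None returns the other value ('banana', str)

str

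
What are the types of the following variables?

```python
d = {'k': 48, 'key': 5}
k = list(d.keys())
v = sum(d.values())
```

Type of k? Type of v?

list(...) returns list; sum of int values returns int

list, int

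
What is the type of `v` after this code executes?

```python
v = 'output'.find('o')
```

str.find() returns int (index, or -1)

int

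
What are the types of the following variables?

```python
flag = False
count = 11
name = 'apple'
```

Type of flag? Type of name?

flag is bool; name is str

bool, str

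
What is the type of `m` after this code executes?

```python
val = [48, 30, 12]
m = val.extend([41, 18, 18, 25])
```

list.extend() returns None

NoneType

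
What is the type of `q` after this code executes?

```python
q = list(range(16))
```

list(range(...)) returns list

list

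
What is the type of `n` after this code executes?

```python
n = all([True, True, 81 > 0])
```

all() returns bool

bool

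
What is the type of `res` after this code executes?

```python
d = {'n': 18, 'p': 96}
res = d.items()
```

dict.items() returns a dict_items view

dict_items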